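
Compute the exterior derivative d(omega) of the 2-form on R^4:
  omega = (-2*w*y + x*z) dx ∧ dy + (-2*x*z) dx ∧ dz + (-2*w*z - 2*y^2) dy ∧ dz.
d(omega) = (x) dx ∧ dy ∧ dz + (-2*y) dx ∧ dy ∧ dw + (-2*z) dy ∧ dz ∧ dw

For a 2-form omega = sum_{i<j} g_{ij} dx_i ∧ dx_j, the exterior derivative is
  d(omega) = sum_{i<j} d(g_{ij}) ∧ dx_i ∧ dx_j = sum_{i<j, k} (∂g_{ij}/∂x_k) dx_k ∧ dx_i ∧ dx_j.
Expand each term, using dx_k ∧ dx_i ∧ dx_j = sgn(permutation) dx_{(a)} ∧ dx_{(b)} ∧ dx_{(c)} with (a < b < c) sorted:
  d(-2*w*y + x*z) includes (∂/∂z)(-2*w*y + x*z) dz = (x) dz, which multiplied by dx ∧ dy gives (x) dx ∧ dy ∧ dz
  d(-2*w*y + x*z) includes (∂/∂w)(-2*w*y + x*z) dw = (-2*y) dw, which multiplied by dx ∧ dy gives (-2*y) dx ∧ dy ∧ dw
  d(-2*w*z - 2*y^2) includes (∂/∂w)(-2*w*z - 2*y^2) dw = (-2*z) dw, which multiplied by dy ∧ dz gives (-2*z) dy ∧ dz ∧ dw
Collecting like 3-forms: d(omega) = (x) dx ∧ dy ∧ dz + (-2*y) dx ∧ dy ∧ dw + (-2*z) dy ∧ dz ∧ dw.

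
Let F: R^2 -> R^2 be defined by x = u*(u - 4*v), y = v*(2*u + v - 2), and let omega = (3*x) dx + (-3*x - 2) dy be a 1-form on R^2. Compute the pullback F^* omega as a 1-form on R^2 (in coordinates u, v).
F^* omega = (6*u^3 - 42*u^2*v + 72*u*v^2 - 4*v) du + (-18*u^3 + 66*u^2*v + 6*u^2 + 24*u*v^2 - 24*u*v - 4*u - 4*v + 4) dv

Using F^*(f dg) = (f ∘ F) d(g ∘ F), substitute each coordinate x_i by F_i(u, v) in f_i, and replace dx_i by d F_i = (∂F_i/∂u) du + (∂F_i/∂v) dv.
  For the x component: f_1(F) = 3*u*(u - 4*v); d F_1 = (2*u - 4*v) du + (-4*u) dv
  For the y component: f_2(F) = -3*u^2 + 12*u*v - 2; d F_2 = (2*v) du + (2*u + 2*v - 2) dv
Combining and collecting du, dv coefficients:
  coeff of du: 6*u^3 - 42*u^2*v + 72*u*v^2 - 4*v
  coeff of dv: -18*u^3 + 66*u^2*v + 6*u^2 + 24*u*v^2 - 24*u*v - 4*u - 4*v + 4
F^* omega = (6*u^3 - 42*u^2*v + 72*u*v^2 - 4*v) du + (-18*u^3 + 66*u^2*v + 6*u^2 + 24*u*v^2 - 24*u*v - 4*u - 4*v + 4) dv.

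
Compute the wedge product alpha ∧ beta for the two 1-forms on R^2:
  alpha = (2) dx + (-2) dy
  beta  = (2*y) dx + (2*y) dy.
alpha ∧ beta = (8*y) dx ∧ dy

Distribute the wedge, using dx_i ∧ dx_j = -dx_j ∧ dx_i and dx_i ∧ dx_i = 0. For each pair (i, j) with i < j, the coefficient of dx_i ∧ dx_j in alpha ∧ beta is (alpha_i * beta_j - alpha_j * beta_i). Collecting: alpha ∧ beta = (8*y) dx ∧ dy.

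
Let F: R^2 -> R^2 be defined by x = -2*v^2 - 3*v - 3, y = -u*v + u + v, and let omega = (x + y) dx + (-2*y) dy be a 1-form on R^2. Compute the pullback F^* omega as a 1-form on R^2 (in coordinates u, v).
F^* omega = (-2*u*v^2 + 4*u*v - 2*u + 2*v^2 - 2*v) du + (-2*u^2*v + 2*u^2 + 4*u*v^2 + 3*u*v - 5*u + 8*v^3 + 14*v^2 + 16*v + 9) dv

Using F^*(f dg) = (f ∘ F) d(g ∘ F), substitute each coordinate x_i by F_i(u, v) in f_i, and replace dx_i by d F_i = (∂F_i/∂u) du + (∂F_i/∂v) dv.
  For the x component: f_1(F) = -u*v + u - 2*v^2 - 2*v - 3; d F_1 = (0) du + (-4*v - 3) dv
  For the y component: f_2(F) = 2*u*v - 2*u - 2*v; d F_2 = (1 - v) du + (1 - u) dv
Combining and collecting du, dv coefficients:
  coeff of du: -2*u*v^2 + 4*u*v - 2*u + 2*v^2 - 2*v
  coeff of dv: -2*u^2*v + 2*u^2 + 4*u*v^2 + 3*u*v - 5*u + 8*v^3 + 14*v^2 + 16*v + 9
F^* omega = (-2*u*v^2 + 4*u*v - 2*u + 2*v^2 - 2*v) du + (-2*u^2*v + 2*u^2 + 4*u*v^2 + 3*u*v - 5*u + 8*v^3 + 14*v^2 + 16*v + 9) dv.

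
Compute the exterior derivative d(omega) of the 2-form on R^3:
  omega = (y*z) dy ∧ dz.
d(omega) = 0

For a 2-form omega = sum_{i<j} g_{ij} dx_i ∧ dx_j, the exterior derivative is
  d(omega) = sum_{i<j} d(g_{ij}) ∧ dx_i ∧ dx_j = sum_{i<j, k} (∂g_{ij}/∂x_k) dx_k ∧ dx_i ∧ dx_j.
Expand each term, using dx_k ∧ dx_i ∧ dx_j = sgn(permutation) dx_{(a)} ∧ dx_{(b)} ∧ dx_{(c)} with (a < b < c) sorted:

Collecting like 3-forms: d(omega) = 0.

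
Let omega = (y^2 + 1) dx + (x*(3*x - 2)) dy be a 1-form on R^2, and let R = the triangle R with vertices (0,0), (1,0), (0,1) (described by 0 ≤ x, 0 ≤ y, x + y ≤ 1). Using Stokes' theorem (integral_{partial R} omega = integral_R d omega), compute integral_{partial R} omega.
integral_(partial R) omega = -1/3

Stokes: integral_partial_R omega = integral_R d omega with d omega = (∂Q/∂x - ∂P/∂y) dx ∧ dy.
  ∂Q/∂x = 6*x - 2
  ∂P/∂y = 2*y
  integrand = ∂Q/∂x - ∂P/∂y = 6*x - 2*y - 2.
Integrating over R: integral_0^1 integral_0^{1-x} (6*x - 2*y - 2) dy dx = -1/3.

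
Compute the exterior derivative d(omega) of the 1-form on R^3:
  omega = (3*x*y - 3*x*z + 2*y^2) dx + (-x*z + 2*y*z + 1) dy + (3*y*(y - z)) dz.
d(omega) = (-3*x - 4*y - z) dx ∧ dy + (3*x) dx ∧ dz + (x + 4*y - 3*z) dy ∧ dz

For a 1-form omega = sum_i f_i dx_i, the exterior derivative is
  d(omega) = sum_{i < j} (∂f_j/∂x_i - ∂f_i/∂x_j) dx_i ∧ dx_j.
  coefficient of dx ∧ dy: ∂f_2/∂x - ∂f_1/∂y = ∂(-x*z + 2*y*z + 1)/∂x - ∂(3*x*y - 3*x*z + 2*y^2)/∂y = -3*x - 4*y - z
  coefficient of dx ∧ dz: ∂f_3/∂x - ∂f_1/∂z = ∂(3*y*(y - z))/∂x - ∂(3*x*y - 3*x*z + 2*y^2)/∂z = 3*x
  coefficient of dy ∧ dz: ∂f_3/∂y - ∂f_2/∂z = ∂(3*y*(y - z))/∂y - ∂(-x*z + 2*y*z + 1)/∂z = x + 4*y - 3*z
Assembling: d(omega) = (-3*x - 4*y - z) dx ∧ dy + (3*x) dx ∧ dz + (x + 4*y - 3*z) dy ∧ dz.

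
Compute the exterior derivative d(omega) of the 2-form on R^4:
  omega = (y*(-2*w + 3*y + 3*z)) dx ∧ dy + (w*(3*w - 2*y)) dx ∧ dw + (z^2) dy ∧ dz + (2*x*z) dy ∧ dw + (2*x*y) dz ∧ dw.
d(omega) = (3*y) dx ∧ dy ∧ dz + (2*w - 2*y + 2*z) dx ∧ dy ∧ dw + (2*y) dx ∧ dz ∧ dw

For a 2-form omega = sum_{i<j} g_{ij} dx_i ∧ dx_j, the exterior derivative is
  d(omega) = sum_{i<j} d(g_{ij}) ∧ dx_i ∧ dx_j = sum_{i<j, k} (∂g_{ij}/∂x_k) dx_k ∧ dx_i ∧ dx_j.
Expand each term, using dx_k ∧ dx_i ∧ dx_j = sgn(permutation) dx_{(a)} ∧ dx_{(b)} ∧ dx_{(c)} with (a < b < c) sorted:
  d(y*(-2*w + 3*y + 3*z)) includes (∂/∂z)(y*(-2*w + 3*y + 3*z)) dz = (3*y) dz, which multiplied by dx ∧ dy gives (3*y) dx ∧ dy ∧ dz
  d(y*(-2*w + 3*y + 3*z)) includes (∂/∂w)(y*(-2*w + 3*y + 3*z)) dw = (-2*y) dw, which multiplied by dx ∧ dy gives (-2*y) dx ∧ dy ∧ dw
  d(w*(3*w - 2*y)) includes (∂/∂y)(w*(3*w - 2*y)) dy = (-2*w) dy, which multiplied by dx ∧ dw gives (2*w) dx ∧ dy ∧ dw
  d(2*x*z) includes (∂/∂x)(2*x*z) dx = (2*z) dx, which multiplied by dy ∧ dw gives (2*z) dx ∧ dy ∧ dw
  d(2*x*z) includes (∂/∂z)(2*x*z) dz = (2*x) dz, which multiplied by dy ∧ dw gives (-2*x) dy ∧ dz ∧ dw
  d(2*x*y) includes (∂/∂x)(2*x*y) dx = (2*y) dx, which multiplied by dz ∧ dw gives (2*y) dx ∧ dz ∧ dw
  d(2*x*y) includes (∂/∂y)(2*x*y) dy = (2*x) dy, which multiplied by dz ∧ dw gives (2*x) dy ∧ dz ∧ dw
Collecting like 3-forms: d(omega) = (3*y) dx ∧ dy ∧ dz + (2*w - 2*y + 2*z) dx ∧ dy ∧ dw + (2*y) dx ∧ dz ∧ dw.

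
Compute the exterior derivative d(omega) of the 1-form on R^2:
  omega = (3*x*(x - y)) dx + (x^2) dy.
d(omega) = (5*x) dx ∧ dy

For a 1-form omega = sum_i f_i dx_i, the exterior derivative is
  d(omega) = sum_{i < j} (∂f_j/∂x_i - ∂f_i/∂x_j) dx_i ∧ dx_j.
  coefficient of dx ∧ dy: ∂f_2/∂x - ∂f_1/∂y = ∂(x^2)/∂x - ∂(3*x*(x - y))/∂y = 5*x
Assembling: d(omega) = (5*x) dx ∧ dy.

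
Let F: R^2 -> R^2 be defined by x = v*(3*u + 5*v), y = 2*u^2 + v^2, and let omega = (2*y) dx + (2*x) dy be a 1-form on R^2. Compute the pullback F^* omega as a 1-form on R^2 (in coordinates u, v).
F^* omega = (2*v*(18*u^2 + 20*u*v + 3*v^2)) du + (12*u^3 + 40*u^2*v + 18*u*v^2 + 40*v^3) dv

Using F^*(f dg) = (f ∘ F) d(g ∘ F), substitute each coordinate x_i by F_i(u, v) in f_i, and replace dx_i by d F_i = (∂F_i/∂u) du + (∂F_i/∂v) dv.
  For the x component: f_1(F) = 4*u^2 + 2*v^2; d F_1 = (3*v) du + (3*u + 10*v) dv
  For the y component: f_2(F) = 2*v*(3*u + 5*v); d F_2 = (4*u) du + (2*v) dv
Combining and collecting du, dv coefficients:
  coeff of du: 2*v*(18*u^2 + 20*u*v + 3*v^2)
  coeff of dv: 12*u^3 + 40*u^2*v + 18*u*v^2 + 40*v^3
F^* omega = (2*v*(18*u^2 + 20*u*v + 3*v^2)) du + (12*u^3 + 40*u^2*v + 18*u*v^2 + 40*v^3) dv.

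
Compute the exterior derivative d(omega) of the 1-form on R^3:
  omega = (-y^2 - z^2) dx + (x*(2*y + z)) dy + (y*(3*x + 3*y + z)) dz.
d(omega) = (4*y + z) dx ∧ dy + (3*y + 2*z) dx ∧ dz + (2*x + 6*y + z) dy ∧ dz

For a 1-form omega = sum_i f_i dx_i, the exterior derivative is
  d(omega) = sum_{i < j} (∂f_j/∂x_i - ∂f_i/∂x_j) dx_i ∧ dx_j.
  coefficient of dx ∧ dy: ∂f_2/∂x - ∂f_1/∂y = ∂(x*(2*y + z))/∂x - ∂(-y^2 - z^2)/∂y = 4*y + z
  coefficient of dx ∧ dz: ∂f_3/∂x - ∂f_1/∂z = ∂(y*(3*x + 3*y + z))/∂x - ∂(-y^2 - z^2)/∂z = 3*y + 2*z
  coefficient of dy ∧ dz: ∂f_3/∂y - ∂f_2/∂z = ∂(y*(3*x + 3*y + z))/∂y - ∂(x*(2*y + z))/∂z = 2*x + 6*y + z
Assembling: d(omega) = (4*y + z) dx ∧ dy + (3*y + 2*z) dx ∧ dz + (2*x + 6*y + z) dy ∧ dz.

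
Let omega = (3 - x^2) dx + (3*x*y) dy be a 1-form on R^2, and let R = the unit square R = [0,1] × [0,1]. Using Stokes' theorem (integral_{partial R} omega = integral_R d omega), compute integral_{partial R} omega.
integral_(partial R) omega = 3/2

Stokes: integral_partial_R omega = integral_R d omega with d omega = (∂Q/∂x - ∂P/∂y) dx ∧ dy.
  ∂Q/∂x = 3*y
  ∂P/∂y = 0
  integrand = ∂Q/∂x - ∂P/∂y = 3*y.
Integrating over R: integral_0^1 integral_0^1 (3*y) dx dy = 3/2.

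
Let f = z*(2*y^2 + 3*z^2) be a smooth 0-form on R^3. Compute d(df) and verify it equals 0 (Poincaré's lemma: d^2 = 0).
d(df) = 0

Step 1: df = sum_i (∂f/∂x_i) dx_i = (0) dx + (4*y*z) dy + (2*y^2 + 9*z^2) dz.
Step 2: Apply d again. Using the 1-form formula, the coefficient of dx ∧ dy in d(df) is ∂^2 f/∂x ∂y - ∂^2 f/∂y ∂x = (0) - (0) = 0 (equality of mixed partials for smooth f).
Similarly for dx ∧ dz and dy ∧ dz — all coefficients vanish. So d(df) = 0.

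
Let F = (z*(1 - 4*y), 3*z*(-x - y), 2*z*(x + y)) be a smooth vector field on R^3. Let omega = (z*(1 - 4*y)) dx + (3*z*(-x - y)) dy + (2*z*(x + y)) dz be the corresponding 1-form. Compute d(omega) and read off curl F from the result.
d(omega) = (3*x + 3*y + 2*z) dy ∧ dz + (-4*y - 2*z + 1) dz ∧ dx + (z) dx ∧ dy; curl F = (3*x + 3*y + 2*z, -4*y - 2*z + 1, z)

d omega = sum_{i<j} (∂f_j/∂x_i - ∂f_i/∂x_j) dx_i ∧ dx_j. Under the identification (dy ∧ dz, dz ∧ dx, dx ∧ dy) ↔ (e_x, e_y, e_z), the coefficients are exactly the components of curl F. Compute:
  ∂R/∂y - ∂Q/∂z = (2*z) - (-3*x - 3*y) = 3*x + 3*y + 2*z
  ∂P/∂z - ∂R/∂x = (1 - 4*y) - (2*z) = -4*y - 2*z + 1
  ∂Q/∂x - ∂P/∂y = (-3*z) - (-4*z) = z.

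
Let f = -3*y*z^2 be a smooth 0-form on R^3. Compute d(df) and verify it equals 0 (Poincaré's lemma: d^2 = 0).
d(df) = 0

Step 1: df = sum_i (∂f/∂x_i) dx_i = (0) dx + (-3*z^2) dy + (-6*y*z) dz.
Step 2: Apply d again. Using the 1-form formula, the coefficient of dx ∧ dy in d(df) is ∂^2 f/∂x ∂y - ∂^2 f/∂y ∂x = (0) - (0) = 0 (equality of mixed partials for smooth f).
Similarly for dx ∧ dz and dy ∧ dz — all coefficients vanish. So d(df) = 0.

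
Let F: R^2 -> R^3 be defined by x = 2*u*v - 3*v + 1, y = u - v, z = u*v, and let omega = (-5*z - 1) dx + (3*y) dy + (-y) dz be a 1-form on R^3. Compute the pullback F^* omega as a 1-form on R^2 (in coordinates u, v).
F^* omega = (-10*u*v^2 - u*v + 3*u + v^2 - 5*v) du + (-10*u^2*v - u^2 + 16*u*v - 5*u + 3*v + 3) dv

Using F^*(f dg) = (f ∘ F) d(g ∘ F), substitute each coordinate x_i by F_i(u, v) in f_i, and replace dx_i by d F_i = (∂F_i/∂u) du + (∂F_i/∂v) dv.
  For the x component: f_1(F) = -5*u*v - 1; d F_1 = (2*v) du + (2*u - 3) dv
  For the y component: f_2(F) = 3*u - 3*v; d F_2 = (1) du + (-1) dv
  For the z component: f_3(F) = -u + v; d F_3 = (v) du + (u) dv
Combining and collecting du, dv coefficients:
  coeff of du: -10*u*v^2 - u*v + 3*u + v^2 - 5*v
  coeff of dv: -10*u^2*v - u^2 + 16*u*v - 5*u + 3*v + 3
F^* omega = (-10*u*v^2 - u*v + 3*u + v^2 - 5*v) du + (-10*u^2*v - u^2 + 16*u*v - 5*u + 3*v + 3) dv.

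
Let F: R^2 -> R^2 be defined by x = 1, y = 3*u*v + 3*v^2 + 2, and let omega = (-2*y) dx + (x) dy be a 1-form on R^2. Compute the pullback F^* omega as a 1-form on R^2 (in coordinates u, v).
F^* omega = (3*v) du + (3*u + 6*v) dv

Using F^*(f dg) = (f ∘ F) d(g ∘ F), substitute each coordinate x_i by F_i(u, v) in f_i, and replace dx_i by d F_i = (∂F_i/∂u) du + (∂F_i/∂v) dv.
  For the x component: f_1(F) = -6*u*v - 6*v^2 - 4; d F_1 = (0) du + (0) dv
  For the y component: f_2(F) = 1; d F_2 = (3*v) du + (3*u + 6*v) dv
Combining and collecting du, dv coefficients:
  coeff of du: 3*v
  coeff of dv: 3*u + 6*v
F^* omega = (3*v) du + (3*u + 6*v) dv.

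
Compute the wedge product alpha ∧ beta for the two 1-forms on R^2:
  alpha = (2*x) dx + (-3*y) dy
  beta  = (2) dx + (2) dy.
alpha ∧ beta = (4*x + 6*y) dx ∧ dy

Distribute the wedge, using dx_i ∧ dx_j = -dx_j ∧ dx_i and dx_i ∧ dx_i = 0. For each pair (i, j) with i < j, the coefficient of dx_i ∧ dx_j in alpha ∧ beta is (alpha_i * beta_j - alpha_j * beta_i). Collecting: alpha ∧ beta = (4*x + 6*y) dx ∧ dy.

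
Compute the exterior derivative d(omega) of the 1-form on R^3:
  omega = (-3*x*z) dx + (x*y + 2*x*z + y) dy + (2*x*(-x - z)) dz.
d(omega) = (y + 2*z) dx ∧ dy + (-x - 2*z) dx ∧ dz + (-2*x) dy ∧ dz

For a 1-form omega = sum_i f_i dx_i, the exterior derivative is
  d(omega) = sum_{i < j} (∂f_j/∂x_i - ∂f_i/∂x_j) dx_i ∧ dx_j.
  coefficient of dx ∧ dy: ∂f_2/∂x - ∂f_1/∂y = ∂(x*y + 2*x*z + y)/∂x - ∂(-3*x*z)/∂y = y + 2*z
  coefficient of dx ∧ dz: ∂f_3/∂x - ∂f_1/∂z = ∂(2*x*(-x - z))/∂x - ∂(-3*x*z)/∂z = -x - 2*z
  coefficient of dy ∧ dz: ∂f_3/∂y - ∂f_2/∂z = ∂(2*x*(-x - z))/∂y - ∂(x*y + 2*x*z + y)/∂z = -2*x
Assembling: d(omega) = (y + 2*z) dx ∧ dy + (-x - 2*z) dx ∧ dz + (-2*x) dy ∧ dz.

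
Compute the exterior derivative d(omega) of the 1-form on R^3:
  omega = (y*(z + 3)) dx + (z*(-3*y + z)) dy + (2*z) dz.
d(omega) = (-z - 3) dx ∧ dy + (-y) dx ∧ dz + (3*y - 2*z) dy ∧ dz

For a 1-form omega = sum_i f_i dx_i, the exterior derivative is
  d(omega) = sum_{i < j} (∂f_j/∂x_i - ∂f_i/∂x_j) dx_i ∧ dx_j.
  coefficient of dx ∧ dy: ∂f_2/∂x - ∂f_1/∂y = ∂(z*(-3*y + z))/∂x - ∂(y*(z + 3))/∂y = -z - 3
  coefficient of dx ∧ dz: ∂f_3/∂x - ∂f_1/∂z = ∂(2*z)/∂x - ∂(y*(z + 3))/∂z = -y
  coefficient of dy ∧ dz: ∂f_3/∂y - ∂f_2/∂z = ∂(2*z)/∂y - ∂(z*(-3*y + z))/∂z = 3*y - 2*z
Assembling: d(omega) = (-z - 3) dx ∧ dy + (-y) dx ∧ dz + (3*y - 2*z) dy ∧ dz.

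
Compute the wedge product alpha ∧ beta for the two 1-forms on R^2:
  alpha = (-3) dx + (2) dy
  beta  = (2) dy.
alpha ∧ beta = (-6) dx ∧ dy

Distribute the wedge, using dx_i ∧ dx_j = -dx_j ∧ dx_i and dx_i ∧ dx_i = 0. For each pair (i, j) with i < j, the coefficient of dx_i ∧ dx_j in alpha ∧ beta is (alpha_i * beta_j - alpha_j * beta_i). Collecting: alpha ∧ beta = (-6) dx ∧ dy.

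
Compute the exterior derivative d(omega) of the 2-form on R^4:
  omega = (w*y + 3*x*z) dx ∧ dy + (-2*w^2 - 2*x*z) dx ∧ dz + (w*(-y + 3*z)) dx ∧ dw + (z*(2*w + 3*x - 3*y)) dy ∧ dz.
d(omega) = (3*x + 3*z) dx ∧ dy ∧ dz + (w + y) dx ∧ dy ∧ dw + (-7*w) dx ∧ dz ∧ dw + (2*z) dy ∧ dz ∧ dw

For a 2-form omega = sum_{i<j} g_{ij} dx_i ∧ dx_j, the exterior derivative is
  d(omega) = sum_{i<j} d(g_{ij}) ∧ dx_i ∧ dx_j = sum_{i<j, k} (∂g_{ij}/∂x_k) dx_k ∧ dx_i ∧ dx_j.
Expand each term, using dx_k ∧ dx_i ∧ dx_j = sgn(permutation) dx_{(a)} ∧ dx_{(b)} ∧ dx_{(c)} with (a < b < c) sorted:
  d(w*y + 3*x*z) includes (∂/∂z)(w*y + 3*x*z) dz = (3*x) dz, which multiplied by dx ∧ dy gives (3*x) dx ∧ dy ∧ dz
  d(w*y + 3*x*z) includes (∂/∂w)(w*y + 3*x*z) dw = (y) dw, which multiplied by dx ∧ dy gives (y) dx ∧ dy ∧ dw
  d(-2*w^2 - 2*x*z) includes (∂/∂w)(-2*w^2 - 2*x*z) dw = (-4*w) dw, which multiplied by dx ∧ dz gives (-4*w) dx ∧ dz ∧ dw
  d(w*(-y + 3*z)) includes (∂/∂y)(w*(-y + 3*z)) dy = (-w) dy, which multiplied by dx ∧ dw gives (w) dx ∧ dy ∧ dw
  d(w*(-y + 3*z)) includes (∂/∂z)(w*(-y + 3*z)) dz = (3*w) dz, which multiplied by dx ∧ dw gives (-3*w) dx ∧ dz ∧ dw
  d(z*(2*w + 3*x - 3*y)) includes (∂/∂x)(z*(2*w + 3*x - 3*y)) dx = (3*z) dx, which multiplied by dy ∧ dz gives (3*z) dx ∧ dy ∧ dz
  d(z*(2*w + 3*x - 3*y)) includes (∂/∂w)(z*(2*w + 3*x - 3*y)) dw = (2*z) dw, which multiplied by dy ∧ dz gives (2*z) dy ∧ dz ∧ dw
Collecting like 3-forms: d(omega) = (3*x + 3*z) dx ∧ dy ∧ dz + (w + y) dx ∧ dy ∧ dw + (-7*w) dx ∧ dz ∧ dw + (2*z) dy ∧ dz ∧ dw.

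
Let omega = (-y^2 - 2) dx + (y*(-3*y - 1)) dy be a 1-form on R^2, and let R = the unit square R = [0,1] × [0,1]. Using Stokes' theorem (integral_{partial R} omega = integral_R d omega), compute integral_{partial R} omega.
integral_(partial R) omega = 1

Stokes: integral_partial_R omega = integral_R d omega with d omega = (∂Q/∂x - ∂P/∂y) dx ∧ dy.
  ∂Q/∂x = 0
  ∂P/∂y = -2*y
  integrand = ∂Q/∂x - ∂P/∂y = 2*y.
Integrating over R: integral_0^1 integral_0^1 (2*y) dx dy = 1.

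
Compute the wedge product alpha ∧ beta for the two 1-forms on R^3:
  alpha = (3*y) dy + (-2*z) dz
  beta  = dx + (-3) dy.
alpha ∧ beta = (-3*y) dx ∧ dy + (2*z) dx ∧ dz + (-6*z) dy ∧ dz

Distribute the wedge, using dx_i ∧ dx_j = -dx_j ∧ dx_i and dx_i ∧ dx_i = 0. For each pair (i, j) with i < j, the coefficient of dx_i ∧ dx_j in alpha ∧ beta is (alpha_i * beta_j - alpha_j * beta_i). Collecting: alpha ∧ beta = (-3*y) dx ∧ dy + (2*z) dx ∧ dz + (-6*z) dy ∧ dz.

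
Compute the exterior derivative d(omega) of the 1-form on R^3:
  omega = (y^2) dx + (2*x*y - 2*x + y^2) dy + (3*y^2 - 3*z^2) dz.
d(omega) = (-2) dx ∧ dy + (6*y) dy ∧ dz

For a 1-form omega = sum_i f_i dx_i, the exterior derivative is
  d(omega) = sum_{i < j} (∂f_j/∂x_i - ∂f_i/∂x_j) dx_i ∧ dx_j.
  coefficient of dx ∧ dy: ∂f_2/∂x - ∂f_1/∂y = ∂(2*x*y - 2*x + y^2)/∂x - ∂(y^2)/∂y = -2
  coefficient of dy ∧ dz: ∂f_3/∂y - ∂f_2/∂z = ∂(3*y^2 - 3*z^2)/∂y - ∂(2*x*y - 2*x + y^2)/∂z = 6*y
Assembling: d(omega) = (-2) dx ∧ dy + (6*y) dy ∧ dz.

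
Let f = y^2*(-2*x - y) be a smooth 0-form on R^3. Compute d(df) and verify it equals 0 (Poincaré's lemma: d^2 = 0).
d(df) = 0

Step 1: df = sum_i (∂f/∂x_i) dx_i = (-2*y^2) dx + (y*(-4*x - 3*y)) dy + (0) dz.
Step 2: Apply d again. Using the 1-form formula, the coefficient of dx ∧ dy in d(df) is ∂^2 f/∂x ∂y - ∂^2 f/∂y ∂x = (-4*y) - (-4*y) = 0 (equality of mixed partials for smooth f).
Similarly for dx ∧ dz and dy ∧ dz — all coefficients vanish. So d(df) = 0.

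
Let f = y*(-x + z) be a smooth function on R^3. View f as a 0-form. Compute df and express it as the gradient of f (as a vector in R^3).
df = (-y) dx + (-x + z) dy + (y) dz; grad f = (-y, -x + z, y)

For a 0-form f, d f = (∂f/∂x) dx + (∂f/∂y) dy + (∂f/∂z) dz. The components of the vector representation are exactly the entries of grad f in Cartesian coordinates:
  ∂f/∂x = -y
  ∂f/∂y = -x + z
  ∂f/∂z = y.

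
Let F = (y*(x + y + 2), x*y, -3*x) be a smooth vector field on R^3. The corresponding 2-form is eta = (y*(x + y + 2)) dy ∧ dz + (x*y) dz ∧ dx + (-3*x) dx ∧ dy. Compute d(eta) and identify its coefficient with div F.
d(eta) = (x + y) dx ∧ dy ∧ dz; div F = x + y

For a 2-form in R^3 of the form above, applying d gives a 3-form with coefficient ∂P/∂x + ∂Q/∂y + ∂R/∂z:
  ∂P/∂x = y
  ∂Q/∂y = x
  ∂R/∂z = 0
Sum = x + y, which is exactly div F.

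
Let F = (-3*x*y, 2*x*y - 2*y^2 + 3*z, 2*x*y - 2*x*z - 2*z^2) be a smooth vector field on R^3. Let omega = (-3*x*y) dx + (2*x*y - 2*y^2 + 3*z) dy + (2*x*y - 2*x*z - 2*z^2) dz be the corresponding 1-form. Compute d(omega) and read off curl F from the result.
d(omega) = (2*x - 3) dy ∧ dz + (-2*y + 2*z) dz ∧ dx + (3*x + 2*y) dx ∧ dy; curl F = (2*x - 3, -2*y + 2*z, 3*x + 2*y)

d omega = sum_{i<j} (∂f_j/∂x_i - ∂f_i/∂x_j) dx_i ∧ dx_j. Under the identification (dy ∧ dz, dz ∧ dx, dx ∧ dy) ↔ (e_x, e_y, e_z), the coefficients are exactly the components of curl F. Compute:
  ∂R/∂y - ∂Q/∂z = (2*x) - (3) = 2*x - 3
  ∂P/∂z - ∂R/∂x = (0) - (2*y - 2*z) = -2*y + 2*z
  ∂Q/∂x - ∂P/∂y = (2*y) - (-3*x) = 3*x + 2*y.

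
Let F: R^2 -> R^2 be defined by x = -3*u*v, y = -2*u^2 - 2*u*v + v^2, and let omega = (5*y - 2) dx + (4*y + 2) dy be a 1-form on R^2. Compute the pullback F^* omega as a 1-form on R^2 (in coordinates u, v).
F^* omega = (32*u^3 + 78*u^2*v + 30*u*v^2 - 8*u - 23*v^3 + 2*v) du + (46*u^3 + 30*u^2*v - 39*u*v^2 + 2*u + 8*v^3 + 4*v) dv

Using F^*(f dg) = (f ∘ F) d(g ∘ F), substitute each coordinate x_i by F_i(u, v) in f_i, and replace dx_i by d F_i = (∂F_i/∂u) du + (∂F_i/∂v) dv.
  For the x component: f_1(F) = -10*u^2 - 10*u*v + 5*v^2 - 2; d F_1 = (-3*v) du + (-3*u) dv
  For the y component: f_2(F) = -8*u^2 - 8*u*v + 4*v^2 + 2; d F_2 = (-4*u - 2*v) du + (-2*u + 2*v) dv
Combining and collecting du, dv coefficients:
  coeff of du: 32*u^3 + 78*u^2*v + 30*u*v^2 - 8*u - 23*v^3 + 2*v
  coeff of dv: 46*u^3 + 30*u^2*v - 39*u*v^2 + 2*u + 8*v^3 + 4*v
F^* omega = (32*u^3 + 78*u^2*v + 30*u*v^2 - 8*u - 23*v^3 + 2*v) du + (46*u^3 + 30*u^2*v - 39*u*v^2 + 2*u + 8*v^3 + 4*v) dv.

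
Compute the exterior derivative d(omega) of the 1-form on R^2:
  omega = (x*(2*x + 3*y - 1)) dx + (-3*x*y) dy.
d(omega) = (-3*x - 3*y) dx ∧ dy

For a 1-form omega = sum_i f_i dx_i, the exterior derivative is
  d(omega) = sum_{i < j} (∂f_j/∂x_i - ∂f_i/∂x_j) dx_i ∧ dx_j.
  coefficient of dx ∧ dy: ∂f_2/∂x - ∂f_1/∂y = ∂(-3*x*y)/∂x - ∂(x*(2*x + 3*y - 1))/∂y = -3*x - 3*y
Assembling: d(omega) = (-3*x - 3*y) dx ∧ dy.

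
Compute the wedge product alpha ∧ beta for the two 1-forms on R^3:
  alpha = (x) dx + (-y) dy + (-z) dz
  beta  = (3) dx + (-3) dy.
alpha ∧ beta = (-3*x + 3*y) dx ∧ dy + (3*z) dx ∧ dz + (-3*z) dy ∧ dz

Distribute the wedge, using dx_i ∧ dx_j = -dx_j ∧ dx_i and dx_i ∧ dx_i = 0. For each pair (i, j) with i < j, the coefficient of dx_i ∧ dx_j in alpha ∧ beta is (alpha_i * beta_j - alpha_j * beta_i). Collecting: alpha ∧ beta = (-3*x + 3*y) dx ∧ dy + (3*z) dx ∧ dz + (-3*z) dy ∧ dz.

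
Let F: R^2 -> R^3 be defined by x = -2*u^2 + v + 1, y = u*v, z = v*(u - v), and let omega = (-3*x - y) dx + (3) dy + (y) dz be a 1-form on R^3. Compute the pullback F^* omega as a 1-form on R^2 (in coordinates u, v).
F^* omega = (-24*u^3 + 4*u^2*v + u*v^2 + 12*u*v + 12*u + 3*v) du + (u^2*v + 6*u^2 - 2*u*v^2 - u*v + 3*u - 3*v - 3) dv

Using F^*(f dg) = (f ∘ F) d(g ∘ F), substitute each coordinate x_i by F_i(u, v) in f_i, and replace dx_i by d F_i = (∂F_i/∂u) du + (∂F_i/∂v) dv.
  For the x component: f_1(F) = 6*u^2 - u*v - 3*v - 3; d F_1 = (-4*u) du + (1) dv
  For the y component: f_2(F) = 3; d F_2 = (v) du + (u) dv
  For the z component: f_3(F) = u*v; d F_3 = (v) du + (u - 2*v) dv
Combining and collecting du, dv coefficients:
  coeff of du: -24*u^3 + 4*u^2*v + u*v^2 + 12*u*v + 12*u + 3*v
  coeff of dv: u^2*v + 6*u^2 - 2*u*v^2 - u*v + 3*u - 3*v - 3
F^* omega = (-24*u^3 + 4*u^2*v + u*v^2 + 12*u*v + 12*u + 3*v) du + (u^2*v + 6*u^2 - 2*u*v^2 - u*v + 3*u - 3*v - 3) dv.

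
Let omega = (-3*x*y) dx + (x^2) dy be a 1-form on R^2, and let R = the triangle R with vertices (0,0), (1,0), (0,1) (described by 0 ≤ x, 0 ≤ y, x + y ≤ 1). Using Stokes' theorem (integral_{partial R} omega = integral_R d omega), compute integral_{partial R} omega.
integral_(partial R) omega = 5/6

Stokes: integral_partial_R omega = integral_R d omega with d omega = (∂Q/∂x - ∂P/∂y) dx ∧ dy.
  ∂Q/∂x = 2*x
  ∂P/∂y = -3*x
  integrand = ∂Q/∂x - ∂P/∂y = 5*x.
Integrating over R: integral_0^1 integral_0^{1-x} (5*x) dy dx = 5/6.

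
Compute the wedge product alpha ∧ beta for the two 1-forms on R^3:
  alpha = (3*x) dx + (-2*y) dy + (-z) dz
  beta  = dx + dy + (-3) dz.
alpha ∧ beta = (3*x + 2*y) dx ∧ dy + (-9*x + z) dx ∧ dz + (6*y + z) dy ∧ dz

Distribute the wedge, using dx_i ∧ dx_j = -dx_j ∧ dx_i and dx_i ∧ dx_i = 0. For each pair (i, j) with i < j, the coefficient of dx_i ∧ dx_j in alpha ∧ beta is (alpha_i * beta_j - alpha_j * beta_i). Collecting: alpha ∧ beta = (3*x + 2*y) dx ∧ dy + (-9*x + z) dx ∧ dz + (6*y + z) dy ∧ dz.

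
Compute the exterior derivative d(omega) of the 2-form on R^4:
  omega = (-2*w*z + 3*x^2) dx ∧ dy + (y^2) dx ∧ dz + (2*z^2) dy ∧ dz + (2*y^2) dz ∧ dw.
d(omega) = (-2*w - 2*y) dx ∧ dy ∧ dz + (-2*z) dx ∧ dy ∧ dw + (4*y) dy ∧ dz ∧ dw

For a 2-form omega = sum_{i<j} g_{ij} dx_i ∧ dx_j, the exterior derivative is
  d(omega) = sum_{i<j} d(g_{ij}) ∧ dx_i ∧ dx_j = sum_{i<j, k} (∂g_{ij}/∂x_k) dx_k ∧ dx_i ∧ dx_j.
Expand each term, using dx_k ∧ dx_i ∧ dx_j = sgn(permutation) dx_{(a)} ∧ dx_{(b)} ∧ dx_{(c)} with (a < b < c) sorted:
  d(-2*w*z + 3*x^2) includes (∂/∂z)(-2*w*z + 3*x^2) dz = (-2*w) dz, which multiplied by dx ∧ dy gives (-2*w) dx ∧ dy ∧ dz
  d(-2*w*z + 3*x^2) includes (∂/∂w)(-2*w*z + 3*x^2) dw = (-2*z) dw, which multiplied by dx ∧ dy gives (-2*z) dx ∧ dy ∧ dw
  d(y^2) includes (∂/∂y)(y^2) dy = (2*y) dy, which multiplied by dx ∧ dz gives (-2*y) dx ∧ dy ∧ dz
  d(2*y^2) includes (∂/∂y)(2*y^2) dy = (4*y) dy, which multiplied by dz ∧ dw gives (4*y) dy ∧ dz ∧ dw
Collecting like 3-forms: d(omega) = (-2*w - 2*y) dx ∧ dy ∧ dz + (-2*z) dx ∧ dy ∧ dw + (4*y) dy ∧ dz ∧ dw.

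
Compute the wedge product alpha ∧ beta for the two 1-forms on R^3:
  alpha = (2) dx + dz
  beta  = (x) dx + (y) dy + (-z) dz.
alpha ∧ beta = (2*y) dx ∧ dy + (-x - 2*z) dx ∧ dz + (-y) dy ∧ dz

Distribute the wedge, using dx_i ∧ dx_j = -dx_j ∧ dx_i and dx_i ∧ dx_i = 0. For each pair (i, j) with i < j, the coefficient of dx_i ∧ dx_j in alpha ∧ beta is (alpha_i * beta_j - alpha_j * beta_i). Collecting: alpha ∧ beta = (2*y) dx ∧ dy + (-x - 2*z) dx ∧ dz + (-y) dy ∧ dz.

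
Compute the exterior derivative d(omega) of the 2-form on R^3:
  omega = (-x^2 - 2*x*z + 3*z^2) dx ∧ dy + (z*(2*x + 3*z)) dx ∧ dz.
d(omega) = (-2*x + 6*z) dx ∧ dy ∧ dz

For a 2-form omega = sum_{i<j} g_{ij} dx_i ∧ dx_j, the exterior derivative is
  d(omega) = sum_{i<j} d(g_{ij}) ∧ dx_i ∧ dx_j = sum_{i<j, k} (∂g_{ij}/∂x_k) dx_k ∧ dx_i ∧ dx_j.
Expand each term, using dx_k ∧ dx_i ∧ dx_j = sgn(permutation) dx_{(a)} ∧ dx_{(b)} ∧ dx_{(c)} with (a < b < c) sorted:
  d(-x^2 - 2*x*z + 3*z^2) includes (∂/∂z)(-x^2 - 2*x*z + 3*z^2) dz = (-2*x + 6*z) dz, which multiplied by dx ∧ dy gives (-2*x + 6*z) dx ∧ dy ∧ dz
Collecting like 3-forms: d(omega) = (-2*x + 6*z) dx ∧ dy ∧ dz.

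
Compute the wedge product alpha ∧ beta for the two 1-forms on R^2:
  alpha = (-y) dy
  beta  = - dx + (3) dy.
alpha ∧ beta = (-y) dx ∧ dy

Distribute the wedge, using dx_i ∧ dx_j = -dx_j ∧ dx_i and dx_i ∧ dx_i = 0. For each pair (i, j) with i < j, the coefficient of dx_i ∧ dx_j in alpha ∧ beta is (alpha_i * beta_j - alpha_j * beta_i). Collecting: alpha ∧ beta = (-y) dx ∧ dy.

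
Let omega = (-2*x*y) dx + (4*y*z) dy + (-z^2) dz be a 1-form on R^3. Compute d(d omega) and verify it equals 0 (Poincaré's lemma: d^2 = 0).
d(d omega) = 0

Step 1: d omega = sum_{i<j} (∂f_j/∂x_i - ∂f_i/∂x_j) dx_i ∧ dx_j:
  coeff of dx ∧ dy: 2*x
  coeff of dx ∧ dz: 0
  coeff of dy ∧ dz: -4*y
Step 2: Apply d again to each 2-form coefficient. The only possible 3-form in R^3 is dx ∧ dy ∧ dz, with coefficient
  ∂(coeff of dy∧dz)/∂x - ∂(coeff of dx∧dz)/∂y + ∂(coeff of dx∧dy)/∂z
  = ∂/∂x (-4*y) - ∂/∂y (0) + ∂/∂z (2*x).
Each of these terms simplifies to sums of mixed partials that cancel in pairs. The result is 0 (by equality of mixed partials for smooth functions — Schwarz / Clairaut).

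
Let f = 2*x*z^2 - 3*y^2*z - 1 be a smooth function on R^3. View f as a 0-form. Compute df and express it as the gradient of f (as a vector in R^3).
df = (2*z^2) dx + (-6*y*z) dy + (4*x*z - 3*y^2) dz; grad f = (2*z^2, -6*y*z, 4*x*z - 3*y^2)

For a 0-form f, d f = (∂f/∂x) dx + (∂f/∂y) dy + (∂f/∂z) dz. The components of the vector representation are exactly the entries of grad f in Cartesian coordinates:
  ∂f/∂x = 2*z^2
  ∂f/∂y = -6*y*z
  ∂f/∂z = 4*x*z - 3*y^2.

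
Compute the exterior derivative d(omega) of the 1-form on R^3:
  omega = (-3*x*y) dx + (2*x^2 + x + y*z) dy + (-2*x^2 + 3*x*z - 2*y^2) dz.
d(omega) = (7*x + 1) dx ∧ dy + (-4*x + 3*z) dx ∧ dz + (-5*y) dy ∧ dz

For a 1-form omega = sum_i f_i dx_i, the exterior derivative is
  d(omega) = sum_{i < j} (∂f_j/∂x_i - ∂f_i/∂x_j) dx_i ∧ dx_j.
  coefficient of dx ∧ dy: ∂f_2/∂x - ∂f_1/∂y = ∂(2*x^2 + x + y*z)/∂x - ∂(-3*x*y)/∂y = 7*x + 1
  coefficient of dx ∧ dz: ∂f_3/∂x - ∂f_1/∂z = ∂(-2*x^2 + 3*x*z - 2*y^2)/∂x - ∂(-3*x*y)/∂z = -4*x + 3*z
  coefficient of dy ∧ dz: ∂f_3/∂y - ∂f_2/∂z = ∂(-2*x^2 + 3*x*z - 2*y^2)/∂y - ∂(2*x^2 + x + y*z)/∂z = -5*y
Assembling: d(omega) = (7*x + 1) dx ∧ dy + (-4*x + 3*z) dx ∧ dz + (-5*y) dy ∧ dz.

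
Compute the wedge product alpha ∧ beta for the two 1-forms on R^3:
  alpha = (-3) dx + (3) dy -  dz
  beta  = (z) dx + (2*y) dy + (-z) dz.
alpha ∧ beta = (-6*y - 3*z) dx ∧ dy + (4*z) dx ∧ dz + (2*y - 3*z) dy ∧ dz

Distribute the wedge, using dx_i ∧ dx_j = -dx_j ∧ dx_i and dx_i ∧ dx_i = 0. For each pair (i, j) with i < j, the coefficient of dx_i ∧ dx_j in alpha ∧ beta is (alpha_i * beta_j - alpha_j * beta_i). Collecting: alpha ∧ beta = (-6*y - 3*z) dx ∧ dy + (4*z) dx ∧ dz + (2*y - 3*z) dy ∧ dz.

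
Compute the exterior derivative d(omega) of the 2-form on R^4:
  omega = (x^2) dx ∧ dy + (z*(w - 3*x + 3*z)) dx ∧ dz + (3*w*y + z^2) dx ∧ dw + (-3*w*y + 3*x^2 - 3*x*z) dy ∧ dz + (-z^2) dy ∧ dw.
d(omega) = (-z) dx ∧ dz ∧ dw + (-3*w) dx ∧ dy ∧ dw + (6*x - 3*z) dx ∧ dy ∧ dz + (-3*y + 2*z) dy ∧ dz ∧ dw

For a 2-form omega = sum_{i<j} g_{ij} dx_i ∧ dx_j, the exterior derivative is
  d(omega) = sum_{i<j} d(g_{ij}) ∧ dx_i ∧ dx_j = sum_{i<j, k} (∂g_{ij}/∂x_k) dx_k ∧ dx_i ∧ dx_j.
Expand each term, using dx_k ∧ dx_i ∧ dx_j = sgn(permutation) dx_{(a)} ∧ dx_{(b)} ∧ dx_{(c)} with (a < b < c) sorted:
  d(z*(w - 3*x + 3*z)) includes (∂/∂w)(z*(w - 3*x + 3*z)) dw = (z) dw, which multiplied by dx ∧ dz gives (z) dx ∧ dz ∧ dw
  d(3*w*y + z^2) includes (∂/∂y)(3*w*y + z^2) dy = (3*w) dy, which multiplied by dx ∧ dw gives (-3*w) dx ∧ dy ∧ dw
  d(3*w*y + z^2) includes (∂/∂z)(3*w*y + z^2) dz = (2*z) dz, which multiplied by dx ∧ dw gives (-2*z) dx ∧ dz ∧ dw
  d(-3*w*y + 3*x^2 - 3*x*z) includes (∂/∂x)(-3*w*y + 3*x^2 - 3*x*z) dx = (6*x - 3*z) dx, which multiplied by dy ∧ dz gives (6*x - 3*z) dx ∧ dy ∧ dz
  d(-3*w*y + 3*x^2 - 3*x*z) includes (∂/∂w)(-3*w*y + 3*x^2 - 3*x*z) dw = (-3*y) dw, which multiplied by dy ∧ dz gives (-3*y) dy ∧ dz ∧ dw
  d(-z^2) includes (∂/∂z)(-z^2) dz = (-2*z) dz, which multiplied by dy ∧ dw gives (2*z) dy ∧ dz ∧ dw
Collecting like 3-forms: d(omega) = (-z) dx ∧ dz ∧ dw + (-3*w) dx ∧ dy ∧ dw + (6*x - 3*z) dx ∧ dy ∧ dz + (-3*y + 2*z) dy ∧ dz ∧ dw.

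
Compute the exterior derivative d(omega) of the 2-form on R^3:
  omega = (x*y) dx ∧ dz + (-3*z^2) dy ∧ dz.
d(omega) = (-x) dx ∧ dy ∧ dz

For a 2-form omega = sum_{i<j} g_{ij} dx_i ∧ dx_j, the exterior derivative is
  d(omega) = sum_{i<j} d(g_{ij}) ∧ dx_i ∧ dx_j = sum_{i<j, k} (∂g_{ij}/∂x_k) dx_k ∧ dx_i ∧ dx_j.
Expand each term, using dx_k ∧ dx_i ∧ dx_j = sgn(permutation) dx_{(a)} ∧ dx_{(b)} ∧ dx_{(c)} with (a < b < c) sorted:
  d(x*y) includes (∂/∂y)(x*y) dy = (x) dy, which multiplied by dx ∧ dz gives (-x) dx ∧ dy ∧ dz
Collecting like 3-forms: d(omega) = (-x) dx ∧ dy ∧ dz.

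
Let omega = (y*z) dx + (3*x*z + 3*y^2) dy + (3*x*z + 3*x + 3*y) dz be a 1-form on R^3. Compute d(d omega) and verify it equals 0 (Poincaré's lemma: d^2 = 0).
d(d omega) = 0

Step 1: d omega = sum_{i<j} (∂f_j/∂x_i - ∂f_i/∂x_j) dx_i ∧ dx_j:
  coeff of dx ∧ dy: 2*z
  coeff of dx ∧ dz: -y + 3*z + 3
  coeff of dy ∧ dz: 3 - 3*x
Step 2: Apply d again to each 2-form coefficient. The only possible 3-form in R^3 is dx ∧ dy ∧ dz, with coefficient
  ∂(coeff of dy∧dz)/∂x - ∂(coeff of dx∧dz)/∂y + ∂(coeff of dx∧dy)/∂z
  = ∂/∂x (3 - 3*x) - ∂/∂y (-y + 3*z + 3) + ∂/∂z (2*z).
Each of these terms simplifies to sums of mixed partials that cancel in pairs. The result is 0 (by equality of mixed partials for smooth functions — Schwarz / Clairaut).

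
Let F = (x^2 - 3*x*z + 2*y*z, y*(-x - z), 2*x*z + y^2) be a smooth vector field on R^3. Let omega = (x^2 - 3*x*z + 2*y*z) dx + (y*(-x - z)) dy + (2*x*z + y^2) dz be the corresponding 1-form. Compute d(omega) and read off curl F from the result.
d(omega) = (3*y) dy ∧ dz + (-3*x + 2*y - 2*z) dz ∧ dx + (-y - 2*z) dx ∧ dy; curl F = (3*y, -3*x + 2*y - 2*z, -y - 2*z)

d omega = sum_{i<j} (∂f_j/∂x_i - ∂f_i/∂x_j) dx_i ∧ dx_j. Under the identification (dy ∧ dz, dz ∧ dx, dx ∧ dy) ↔ (e_x, e_y, e_z), the coefficients are exactly the components of curl F. Compute:
  ∂R/∂y - ∂Q/∂z = (2*y) - (-y) = 3*y
  ∂P/∂z - ∂R/∂x = (-3*x + 2*y) - (2*z) = -3*x + 2*y - 2*z
  ∂Q/∂x - ∂P/∂y = (-y) - (2*z) = -y - 2*z.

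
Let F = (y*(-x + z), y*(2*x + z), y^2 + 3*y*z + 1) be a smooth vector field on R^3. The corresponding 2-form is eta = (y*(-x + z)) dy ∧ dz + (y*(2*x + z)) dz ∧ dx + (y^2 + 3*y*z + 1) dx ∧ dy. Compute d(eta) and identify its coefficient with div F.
d(eta) = (2*x + 2*y + z) dx ∧ dy ∧ dz; div F = 2*x + 2*y + z

For a 2-form in R^3 of the form above, applying d gives a 3-form with coefficient ∂P/∂x + ∂Q/∂y + ∂R/∂z:
  ∂P/∂x = -y
  ∂Q/∂y = 2*x + z
  ∂R/∂z = 3*y
Sum = 2*x + 2*y + z, which is exactly div F.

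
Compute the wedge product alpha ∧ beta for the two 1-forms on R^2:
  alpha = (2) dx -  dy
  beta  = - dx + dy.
alpha ∧ beta = (1) dx ∧ dy

Distribute the wedge, using dx_i ∧ dx_j = -dx_j ∧ dx_i and dx_i ∧ dx_i = 0. For each pair (i, j) with i < j, the coefficient of dx_i ∧ dx_j in alpha ∧ beta is (alpha_i * beta_j - alpha_j * beta_i). Collecting: alpha ∧ beta = (1) dx ∧ dy.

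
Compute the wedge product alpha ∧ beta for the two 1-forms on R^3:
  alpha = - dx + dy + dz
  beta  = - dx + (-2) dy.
alpha ∧ beta = (3) dx ∧ dy + (1) dx ∧ dz + (2) dy ∧ dz

Distribute the wedge, using dx_i ∧ dx_j = -dx_j ∧ dx_i and dx_i ∧ dx_i = 0. For each pair (i, j) with i < j, the coefficient of dx_i ∧ dx_j in alpha ∧ beta is (alpha_i * beta_j - alpha_j * beta_i). Collecting: alpha ∧ beta = (3) dx ∧ dy + (1) dx ∧ dz + (2) dy ∧ dz.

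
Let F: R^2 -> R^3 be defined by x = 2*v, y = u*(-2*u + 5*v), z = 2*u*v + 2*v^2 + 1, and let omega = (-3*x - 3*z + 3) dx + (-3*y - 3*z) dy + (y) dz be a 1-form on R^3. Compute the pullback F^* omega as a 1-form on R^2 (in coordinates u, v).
F^* omega = (-24*u^3 + 110*u^2*v - 71*u*v^2 + 12*u - 30*v^3 - 15*v) du + (26*u^3 - 103*u^2*v - 10*u*v^2 - 12*u*v - 15*u - 12*v^2 - 12*v) dv

Using F^*(f dg) = (f ∘ F) d(g ∘ F), substitute each coordinate x_i by F_i(u, v) in f_i, and replace dx_i by d F_i = (∂F_i/∂u) du + (∂F_i/∂v) dv.
  For the x component: f_1(F) = 6*v*(-u - v - 1); d F_1 = (0) du + (2) dv
  For the y component: f_2(F) = 6*u^2 - 21*u*v - 6*v^2 - 3; d F_2 = (-4*u + 5*v) du + (5*u) dv
  For the z component: f_3(F) = u*(-2*u + 5*v); d F_3 = (2*v) du + (2*u + 4*v) dv
Combining and collecting du, dv coefficients:
  coeff of du: -24*u^3 + 110*u^2*v - 71*u*v^2 + 12*u - 30*v^3 - 15*v
  coeff of dv: 26*u^3 - 103*u^2*v - 10*u*v^2 - 12*u*v - 15*u - 12*v^2 - 12*v
F^* omega = (-24*u^3 + 110*u^2*v - 71*u*v^2 + 12*u - 30*v^3 - 15*v) du + (26*u^3 - 103*u^2*v - 10*u*v^2 - 12*u*v - 15*u - 12*v^2 - 12*v) dv.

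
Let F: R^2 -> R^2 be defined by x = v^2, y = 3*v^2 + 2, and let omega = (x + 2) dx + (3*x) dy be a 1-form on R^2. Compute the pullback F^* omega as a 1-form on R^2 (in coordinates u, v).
F^* omega = (20*v^3 + 4*v) dv

Using F^*(f dg) = (f ∘ F) d(g ∘ F), substitute each coordinate x_i by F_i(u, v) in f_i, and replace dx_i by d F_i = (∂F_i/∂u) du + (∂F_i/∂v) dv.
  For the x component: f_1(F) = v^2 + 2; d F_1 = (0) du + (2*v) dv
  For the y component: f_2(F) = 3*v^2; d F_2 = (0) du + (6*v) dv
Combining and collecting du, dv coefficients:
  coeff of du: 0
  coeff of dv: 20*v^3 + 4*v
F^* omega = (20*v^3 + 4*v) dv.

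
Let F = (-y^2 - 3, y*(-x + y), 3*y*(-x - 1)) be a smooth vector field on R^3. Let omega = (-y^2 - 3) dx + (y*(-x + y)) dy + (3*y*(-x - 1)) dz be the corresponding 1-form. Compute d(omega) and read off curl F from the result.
d(omega) = (-3*x - 3) dy ∧ dz + (3*y) dz ∧ dx + (y) dx ∧ dy; curl F = (-3*x - 3, 3*y, y)

d omega = sum_{i<j} (∂f_j/∂x_i - ∂f_i/∂x_j) dx_i ∧ dx_j. Under the identification (dy ∧ dz, dz ∧ dx, dx ∧ dy) ↔ (e_x, e_y, e_z), the coefficients are exactly the components of curl F. Compute:
  ∂R/∂y - ∂Q/∂z = (-3*x - 3) - (0) = -3*x - 3
  ∂P/∂z - ∂R/∂x = (0) - (-3*y) = 3*y
  ∂Q/∂x - ∂P/∂y = (-y) - (-2*y) = y.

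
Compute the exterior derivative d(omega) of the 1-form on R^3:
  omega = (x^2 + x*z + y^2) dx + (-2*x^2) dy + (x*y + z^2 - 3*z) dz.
d(omega) = (-4*x - 2*y) dx ∧ dy + (-x + y) dx ∧ dz + (x) dy ∧ dz

For a 1-form omega = sum_i f_i dx_i, the exterior derivative is
  d(omega) = sum_{i < j} (∂f_j/∂x_i - ∂f_i/∂x_j) dx_i ∧ dx_j.
  coefficient of dx ∧ dy: ∂f_2/∂x - ∂f_1/∂y = ∂(-2*x^2)/∂x - ∂(x^2 + x*z + y^2)/∂y = -4*x - 2*y
  coefficient of dx ∧ dz: ∂f_3/∂x - ∂f_1/∂z = ∂(x*y + z^2 - 3*z)/∂x - ∂(x^2 + x*z + y^2)/∂z = -x + y
  coefficient of dy ∧ dz: ∂f_3/∂y - ∂f_2/∂z = ∂(x*y + z^2 - 3*z)/∂y - ∂(-2*x^2)/∂z = x
Assembling: d(omega) = (-4*x - 2*y) dx ∧ dy + (-x + y) dx ∧ dz + (x) dy ∧ dz.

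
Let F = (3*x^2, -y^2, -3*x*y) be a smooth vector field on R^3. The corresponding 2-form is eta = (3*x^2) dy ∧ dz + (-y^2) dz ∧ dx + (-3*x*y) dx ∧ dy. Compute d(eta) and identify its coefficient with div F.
d(eta) = (6*x - 2*y) dx ∧ dy ∧ dz; div F = 6*x - 2*y

For a 2-form in R^3 of the form above, applying d gives a 3-form with coefficient ∂P/∂x + ∂Q/∂y + ∂R/∂z:
  ∂P/∂x = 6*x
  ∂Q/∂y = -2*y
  ∂R/∂z = 0
Sum = 6*x - 2*y, which is exactly div F.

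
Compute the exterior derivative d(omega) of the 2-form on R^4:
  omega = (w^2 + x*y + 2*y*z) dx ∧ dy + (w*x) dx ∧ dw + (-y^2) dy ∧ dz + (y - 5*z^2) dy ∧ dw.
d(omega) = (2*y) dx ∧ dy ∧ dz + (2*w) dx ∧ dy ∧ dw + (10*z) dy ∧ dz ∧ dw

For a 2-form omega = sum_{i<j} g_{ij} dx_i ∧ dx_j, the exterior derivative is
  d(omega) = sum_{i<j} d(g_{ij}) ∧ dx_i ∧ dx_j = sum_{i<j, k} (∂g_{ij}/∂x_k) dx_k ∧ dx_i ∧ dx_j.
Expand each term, using dx_k ∧ dx_i ∧ dx_j = sgn(permutation) dx_{(a)} ∧ dx_{(b)} ∧ dx_{(c)} with (a < b < c) sorted:
  d(w^2 + x*y + 2*y*z) includes (∂/∂z)(w^2 + x*y + 2*y*z) dz = (2*y) dz, which multiplied by dx ∧ dy gives (2*y) dx ∧ dy ∧ dz
  d(w^2 + x*y + 2*y*z) includes (∂/∂w)(w^2 + x*y + 2*y*z) dw = (2*w) dw, which multiplied by dx ∧ dy gives (2*w) dx ∧ dy ∧ dw
  d(y - 5*z^2) includes (∂/∂z)(y - 5*z^2) dz = (-10*z) dz, which multiplied by dy ∧ dw gives (10*z) dy ∧ dz ∧ dw
Collecting like 3-forms: d(omega) = (2*y) dx ∧ dy ∧ dz + (2*w) dx ∧ dy ∧ dw + (10*z) dy ∧ dz ∧ dw.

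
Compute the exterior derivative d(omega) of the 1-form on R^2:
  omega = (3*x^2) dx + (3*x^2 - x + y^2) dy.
d(omega) = (6*x - 1) dx ∧ dy

For a 1-form omega = sum_i f_i dx_i, the exterior derivative is
  d(omega) = sum_{i < j} (∂f_j/∂x_i - ∂f_i/∂x_j) dx_i ∧ dx_j.
  coefficient of dx ∧ dy: ∂f_2/∂x - ∂f_1/∂y = ∂(3*x^2 - x + y^2)/∂x - ∂(3*x^2)/∂y = 6*x - 1
Assembling: d(omega) = (6*x - 1) dx ∧ dy.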